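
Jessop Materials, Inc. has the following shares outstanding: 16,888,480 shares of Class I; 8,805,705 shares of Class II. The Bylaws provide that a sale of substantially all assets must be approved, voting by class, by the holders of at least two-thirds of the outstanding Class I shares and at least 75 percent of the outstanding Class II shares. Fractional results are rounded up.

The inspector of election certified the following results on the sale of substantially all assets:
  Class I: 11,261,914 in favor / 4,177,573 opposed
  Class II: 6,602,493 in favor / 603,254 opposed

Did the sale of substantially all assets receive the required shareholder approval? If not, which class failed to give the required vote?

Not approved — the Class II shares did not give the required vote.

Class I: 2/3 of 16888480 = 11258986.67, rounded up to 11258987; 11,258,987 required, 11,261,914 in favor — approved.
Class II: 3/4 of 8805705 = 6604278.75, rounded up to 6604279; 6,604,279 required, 6,602,493 in favor — not approved.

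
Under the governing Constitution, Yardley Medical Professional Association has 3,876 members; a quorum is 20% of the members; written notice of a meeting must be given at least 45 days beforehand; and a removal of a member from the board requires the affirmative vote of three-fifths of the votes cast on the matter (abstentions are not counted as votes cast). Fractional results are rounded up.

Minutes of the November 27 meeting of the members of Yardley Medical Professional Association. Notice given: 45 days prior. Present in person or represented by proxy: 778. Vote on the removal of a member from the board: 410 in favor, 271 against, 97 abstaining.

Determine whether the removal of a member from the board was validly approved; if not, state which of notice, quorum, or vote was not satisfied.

Notice: 45 days given; 45 required. Satisfied.
Quorum: 20% of 3,876 = 775.20, rounded up to 776; 778 present. Satisfied.
Vote: requires three-fifths of the votes cast (778 − 97 abstaining = 681); 3/5 of 681 = 408.60, rounded up to 409, so 409 needed; 410 in favor. Satisfied.

Valid — all requirements satisfied.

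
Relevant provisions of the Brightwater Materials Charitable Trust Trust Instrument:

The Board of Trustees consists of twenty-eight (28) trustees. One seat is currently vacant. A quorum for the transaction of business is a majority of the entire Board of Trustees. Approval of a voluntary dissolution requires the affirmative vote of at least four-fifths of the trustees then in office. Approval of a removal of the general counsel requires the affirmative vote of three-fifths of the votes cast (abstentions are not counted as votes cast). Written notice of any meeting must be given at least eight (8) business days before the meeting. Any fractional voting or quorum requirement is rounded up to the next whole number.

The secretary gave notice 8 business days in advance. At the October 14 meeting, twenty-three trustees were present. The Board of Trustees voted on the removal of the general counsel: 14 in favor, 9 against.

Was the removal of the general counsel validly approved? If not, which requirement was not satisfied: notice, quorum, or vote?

Notice: 8 business days given; 8 required (8 ≥ 8). Satisfied.
Quorum: 23 present; quorum is 15. Satisfied.
Vote: the removal of the general counsel requires three-fifths of the votes cast (23). 3/5 of 23 = 13.80, rounded up to 14, so 14 affirmative votes are needed; 14 voted in favor. Satisfied.

Valid — all requirements satisfied.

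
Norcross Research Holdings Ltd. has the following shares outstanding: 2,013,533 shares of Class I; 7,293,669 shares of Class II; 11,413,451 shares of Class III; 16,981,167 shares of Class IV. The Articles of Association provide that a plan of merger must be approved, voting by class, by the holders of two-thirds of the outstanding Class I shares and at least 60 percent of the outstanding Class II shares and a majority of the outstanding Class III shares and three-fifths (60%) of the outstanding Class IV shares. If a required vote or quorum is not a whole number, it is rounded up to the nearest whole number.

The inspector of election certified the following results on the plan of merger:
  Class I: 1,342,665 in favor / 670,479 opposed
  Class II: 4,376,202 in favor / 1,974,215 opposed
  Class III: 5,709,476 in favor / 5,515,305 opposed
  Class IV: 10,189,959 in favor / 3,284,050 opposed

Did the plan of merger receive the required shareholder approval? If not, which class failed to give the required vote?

Approved — every class gave the required vote.

Class I: 2/3 of 2013533 = 1342355.33, rounded up to 1342356; 1,342,356 required, 1,342,665 in favor — approved.
Class II: 3/5 of 7293669 = 4376201.40, rounded up to 4376202; 4,376,202 required, 4,376,202 in favor — approved.
Class III: a majority of 11413451 is 5706726; 5,706,726 required, 5,709,476 in favor — approved.
Class IV: 3/5 of 16981167 = 10188700.20, rounded up to 10188701; 10,188,701 required, 10,189,959 in favor — approved.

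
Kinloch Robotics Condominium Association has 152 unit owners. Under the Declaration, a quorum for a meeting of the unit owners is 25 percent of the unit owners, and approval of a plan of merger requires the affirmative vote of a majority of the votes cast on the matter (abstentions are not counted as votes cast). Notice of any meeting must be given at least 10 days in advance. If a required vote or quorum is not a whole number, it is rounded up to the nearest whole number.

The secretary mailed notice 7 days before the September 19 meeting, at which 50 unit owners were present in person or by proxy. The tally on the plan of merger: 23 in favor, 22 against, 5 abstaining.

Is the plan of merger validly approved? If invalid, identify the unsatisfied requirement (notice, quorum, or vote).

Notice: 7 days given; 10 required. Not satisfied.
Quorum: 25% of 152 = 38; 50 present. Satisfied.
Vote: requires a majority of the votes cast (50 − 5 abstaining = 45); a majority of 45 is 23, so 23 needed; 23 in favor. Satisfied.

Invalid — notice requirement not satisfied.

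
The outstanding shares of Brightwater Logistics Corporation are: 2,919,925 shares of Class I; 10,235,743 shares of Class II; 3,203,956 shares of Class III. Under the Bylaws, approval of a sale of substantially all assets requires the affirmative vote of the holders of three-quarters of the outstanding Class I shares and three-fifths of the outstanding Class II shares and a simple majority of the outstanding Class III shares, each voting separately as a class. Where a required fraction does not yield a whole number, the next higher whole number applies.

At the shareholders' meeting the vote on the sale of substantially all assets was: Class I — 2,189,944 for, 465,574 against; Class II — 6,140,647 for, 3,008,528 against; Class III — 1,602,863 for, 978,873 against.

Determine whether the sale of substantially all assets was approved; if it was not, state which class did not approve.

Not approved — the Class II shares did not give the required vote.

Class I: 3/4 of 2919925 = 2189943.75, rounded up to 2189944; 2,189,944 required, 2,189,944 in favor — approved.
Class II: 3/5 of 10235743 = 6141445.80, rounded up to 6141446; 6,141,446 required, 6,140,647 in favor — not approved.
Class III: a majority of 3203956 is 1601979; 1,601,979 required, 1,602,863 in favor — approved.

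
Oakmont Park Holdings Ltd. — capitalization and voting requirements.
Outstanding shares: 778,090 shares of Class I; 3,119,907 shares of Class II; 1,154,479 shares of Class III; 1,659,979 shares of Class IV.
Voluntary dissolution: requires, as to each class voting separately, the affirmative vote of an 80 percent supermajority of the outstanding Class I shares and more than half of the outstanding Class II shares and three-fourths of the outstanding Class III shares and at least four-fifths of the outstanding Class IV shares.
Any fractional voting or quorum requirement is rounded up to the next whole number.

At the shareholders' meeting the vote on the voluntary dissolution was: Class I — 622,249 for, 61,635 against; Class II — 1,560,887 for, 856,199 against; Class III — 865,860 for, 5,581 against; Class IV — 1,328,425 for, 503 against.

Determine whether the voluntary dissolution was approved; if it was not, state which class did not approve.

Not approved — the Class I shares did not give the required vote.

Class I: 4/5 of 778090 = 622472; 622,472 required, 622,249 in favor — not approved.
Class II: a majority of 3119907 is 1559954; 1,559,954 required, 1,560,887 in favor — approved.
Class III: 3/4 of 1154479 = 865859.25, rounded up to 865860; 865,860 required, 865,860 in favor — approved.
Class IV: 4/5 of 1659979 = 1327983.20, rounded up to 1327984; 1,327,984 required, 1,328,425 in favor — approved.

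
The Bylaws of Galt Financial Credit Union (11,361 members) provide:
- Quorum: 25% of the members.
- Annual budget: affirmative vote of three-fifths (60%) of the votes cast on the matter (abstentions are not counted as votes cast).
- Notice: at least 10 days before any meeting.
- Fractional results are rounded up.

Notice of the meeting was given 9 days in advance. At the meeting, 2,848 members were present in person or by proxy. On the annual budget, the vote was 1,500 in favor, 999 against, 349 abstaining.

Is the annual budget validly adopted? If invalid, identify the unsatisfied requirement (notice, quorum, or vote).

Invalid — notice requirement not satisfied.

Notice: 9 days given; 10 required. Not satisfied.
Quorum: 25% of 11,361 = 2,840.25, rounded up to 2,841; 2,848 present. Satisfied.
Vote: requires three-fifths of the votes cast (2,848 − 349 abstaining = 2,499); 3/5 of 2499 = 1499.40, rounded up to 1500, so 1,500 needed; 1,500 in favor. Satisfied.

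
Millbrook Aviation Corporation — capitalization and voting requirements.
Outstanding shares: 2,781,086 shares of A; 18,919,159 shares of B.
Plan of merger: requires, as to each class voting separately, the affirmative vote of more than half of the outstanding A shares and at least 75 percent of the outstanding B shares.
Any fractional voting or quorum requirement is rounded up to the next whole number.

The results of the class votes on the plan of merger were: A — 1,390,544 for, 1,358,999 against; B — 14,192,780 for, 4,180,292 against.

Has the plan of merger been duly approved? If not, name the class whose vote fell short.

Approved — every class gave the required vote.

A: a majority of 2781086 is 1390544; 1,390,544 required, 1,390,544 in favor — approved.
B: 3/4 of 18919159 = 14189369.25, rounded up to 14189370; 14,189,370 required, 14,192,780 in favor — approved.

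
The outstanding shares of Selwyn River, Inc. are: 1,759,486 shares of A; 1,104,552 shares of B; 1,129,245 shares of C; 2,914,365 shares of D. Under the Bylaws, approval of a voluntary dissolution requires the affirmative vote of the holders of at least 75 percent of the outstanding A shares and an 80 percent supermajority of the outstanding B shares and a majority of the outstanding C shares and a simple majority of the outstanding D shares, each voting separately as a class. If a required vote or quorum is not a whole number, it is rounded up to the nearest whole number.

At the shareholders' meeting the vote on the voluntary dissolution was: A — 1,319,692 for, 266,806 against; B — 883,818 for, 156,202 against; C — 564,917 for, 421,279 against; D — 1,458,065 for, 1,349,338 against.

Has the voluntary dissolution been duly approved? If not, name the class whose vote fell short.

A: 3/4 of 1759486 = 1319614.50, rounded up to 1319615; 1,319,615 required, 1,319,692 in favor — approved.
B: 4/5 of 1104552 = 883641.60, rounded up to 883642; 883,642 required, 883,818 in favor — approved.
C: a majority of 1129245 is 564623; 564,623 required, 564,917 in favor — approved.
D: a majority of 2914365 is 1457183; 1,457,183 required, 1,458,065 in favor — approved.

Approved — every class gave the required vote.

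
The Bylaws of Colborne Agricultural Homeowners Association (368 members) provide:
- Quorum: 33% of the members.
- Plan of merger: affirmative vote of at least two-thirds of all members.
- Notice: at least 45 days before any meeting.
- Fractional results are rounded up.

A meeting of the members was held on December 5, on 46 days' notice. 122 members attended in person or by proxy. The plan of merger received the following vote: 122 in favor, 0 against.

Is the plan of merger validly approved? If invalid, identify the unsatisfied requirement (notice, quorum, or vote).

Notice: 46 days given; 45 required. Satisfied.
Quorum: 33% of 368 = 121.44, rounded up to 122; 122 present. Satisfied.
Vote: requires two-thirds of all members (368); 2/3 of 368 = 245.33, rounded up to 246, so 246 needed; 122 in favor. Not satisfied.

Invalid — vote requirement not satisfied.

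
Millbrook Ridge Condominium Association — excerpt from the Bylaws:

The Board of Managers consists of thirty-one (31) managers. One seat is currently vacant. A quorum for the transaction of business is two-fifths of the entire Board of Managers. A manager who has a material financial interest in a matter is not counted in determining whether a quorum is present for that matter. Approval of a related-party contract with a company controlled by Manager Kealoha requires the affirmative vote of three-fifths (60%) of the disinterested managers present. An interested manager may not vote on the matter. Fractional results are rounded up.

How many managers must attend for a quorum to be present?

2/5 of 31 = 12.40, rounded up to 13.

13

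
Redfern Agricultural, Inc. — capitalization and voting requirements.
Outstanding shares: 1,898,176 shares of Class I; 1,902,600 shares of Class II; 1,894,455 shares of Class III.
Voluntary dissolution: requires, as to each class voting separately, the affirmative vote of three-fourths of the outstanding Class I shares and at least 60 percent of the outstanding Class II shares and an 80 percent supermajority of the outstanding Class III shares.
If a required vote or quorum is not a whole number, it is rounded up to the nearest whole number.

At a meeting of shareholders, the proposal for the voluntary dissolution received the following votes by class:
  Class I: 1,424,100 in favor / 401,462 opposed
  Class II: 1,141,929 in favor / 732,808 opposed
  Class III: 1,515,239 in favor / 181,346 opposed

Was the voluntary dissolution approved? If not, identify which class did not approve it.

Class I: 3/4 of 1898176 = 1423632; 1,423,632 required, 1,424,100 in favor — approved.
Class II: 3/5 of 1902600 = 1141560; 1,141,560 required, 1,141,929 in favor — approved.
Class III: 4/5 of 1894455 = 1515564; 1,515,564 required, 1,515,239 in favor — not approved.

Not approved — the Class III shares did not give the required vote.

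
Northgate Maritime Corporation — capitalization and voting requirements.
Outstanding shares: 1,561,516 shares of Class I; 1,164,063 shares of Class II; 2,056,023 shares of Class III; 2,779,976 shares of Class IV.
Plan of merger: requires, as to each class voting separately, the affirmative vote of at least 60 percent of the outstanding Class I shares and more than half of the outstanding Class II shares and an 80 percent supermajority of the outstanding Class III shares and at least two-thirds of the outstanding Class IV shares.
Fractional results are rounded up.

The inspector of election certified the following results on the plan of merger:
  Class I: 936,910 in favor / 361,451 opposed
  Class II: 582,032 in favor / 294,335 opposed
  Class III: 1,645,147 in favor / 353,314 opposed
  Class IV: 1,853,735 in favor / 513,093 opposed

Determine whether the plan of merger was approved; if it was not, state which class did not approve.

Approved — every class gave the required vote.

Class I: 3/5 of 1561516 = 936909.60, rounded up to 936910; 936,910 required, 936,910 in favor — approved.
Class II: a majority of 1164063 is 582032; 582,032 required, 582,032 in favor — approved.
Class III: 4/5 of 2056023 = 1644818.40, rounded up to 1644819; 1,644,819 required, 1,645,147 in favor — approved.
Class IV: 2/3 of 2779976 = 1853317.33, rounded up to 1853318; 1,853,318 required, 1,853,735 in favor — approved.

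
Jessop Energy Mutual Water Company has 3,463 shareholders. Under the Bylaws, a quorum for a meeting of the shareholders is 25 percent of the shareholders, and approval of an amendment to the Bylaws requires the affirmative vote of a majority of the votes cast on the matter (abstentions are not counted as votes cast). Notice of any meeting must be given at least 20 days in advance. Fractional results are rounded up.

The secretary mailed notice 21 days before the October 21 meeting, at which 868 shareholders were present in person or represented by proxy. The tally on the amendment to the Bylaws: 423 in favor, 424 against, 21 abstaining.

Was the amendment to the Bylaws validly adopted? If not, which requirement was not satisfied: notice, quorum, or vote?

Invalid — vote requirement not satisfied.

Notice: 21 days given; 20 required. Satisfied.
Quorum: 25% of 3,463 = 865.75, rounded up to 866; 868 present. Satisfied.
Vote: requires a majority of the votes cast (868 − 21 abstaining = 847); a majority of 847 is 424, so 424 needed; 423 in favor. Not satisfied.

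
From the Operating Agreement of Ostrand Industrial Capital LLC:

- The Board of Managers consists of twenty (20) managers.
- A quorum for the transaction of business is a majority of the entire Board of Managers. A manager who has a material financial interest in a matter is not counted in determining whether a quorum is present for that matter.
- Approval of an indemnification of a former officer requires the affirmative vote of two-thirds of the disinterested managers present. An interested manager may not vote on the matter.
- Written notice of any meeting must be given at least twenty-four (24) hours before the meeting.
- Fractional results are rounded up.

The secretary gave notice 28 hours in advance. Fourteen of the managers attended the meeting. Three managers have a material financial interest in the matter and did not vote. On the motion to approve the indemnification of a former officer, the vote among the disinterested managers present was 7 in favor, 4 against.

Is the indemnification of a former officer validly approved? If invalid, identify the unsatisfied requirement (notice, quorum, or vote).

Invalid — vote requirement not satisfied.

Notice: 28 hours given; 24 required (28 ≥ 24). Satisfied.
Quorum: 14 present, but the 3 interested managers do not count, leaving 11. Quorum is 11. Satisfied.
Vote: the indemnification of a former officer requires two-thirds of the disinterested managers present (14 − 3 = 11). 2/3 of 11 = 7.33, rounded up to 8, so 8 affirmative votes are needed; 7 voted in favor. Not satisfied.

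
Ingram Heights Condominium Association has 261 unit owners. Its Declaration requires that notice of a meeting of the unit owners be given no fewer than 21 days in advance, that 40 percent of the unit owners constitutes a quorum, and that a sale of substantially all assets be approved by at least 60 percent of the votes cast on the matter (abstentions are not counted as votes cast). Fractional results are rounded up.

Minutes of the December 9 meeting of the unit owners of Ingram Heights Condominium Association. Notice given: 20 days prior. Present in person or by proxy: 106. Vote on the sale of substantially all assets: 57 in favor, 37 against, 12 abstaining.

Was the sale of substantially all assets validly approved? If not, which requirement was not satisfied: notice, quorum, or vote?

Invalid — notice requirement not satisfied.

Notice: 20 days given; 21 required. Not satisfied.
Quorum: 40% of 261 = 104.40, rounded up to 105; 106 present. Satisfied.
Vote: requires three-fifths of the votes cast (106 − 12 abstaining = 94); 3/5 of 94 = 56.40, rounded up to 57, so 57 needed; 57 in favor. Satisfied.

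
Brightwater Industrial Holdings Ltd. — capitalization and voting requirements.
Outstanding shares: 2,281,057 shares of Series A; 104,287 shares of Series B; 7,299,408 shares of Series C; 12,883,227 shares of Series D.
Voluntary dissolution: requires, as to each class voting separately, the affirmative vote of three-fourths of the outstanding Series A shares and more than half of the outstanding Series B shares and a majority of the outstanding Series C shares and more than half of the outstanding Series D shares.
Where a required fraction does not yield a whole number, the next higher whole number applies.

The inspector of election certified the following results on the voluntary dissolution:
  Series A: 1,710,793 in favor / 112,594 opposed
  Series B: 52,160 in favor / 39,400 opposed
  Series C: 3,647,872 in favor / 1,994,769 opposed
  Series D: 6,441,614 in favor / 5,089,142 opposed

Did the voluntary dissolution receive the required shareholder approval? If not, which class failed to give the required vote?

Not approved — the Series C shares did not give the required vote.

Series A: 3/4 of 2281057 = 1710792.75, rounded up to 1710793; 1,710,793 required, 1,710,793 in favor — approved.
Series B: a majority of 104287 is 52144; 52,144 required, 52,160 in favor — approved.
Series C: a majority of 7299408 is 3649705; 3,649,705 required, 3,647,872 in favor — not approved.
Series D: a majority of 12883227 is 6441614; 6,441,614 required, 6,441,614 in favor — approved.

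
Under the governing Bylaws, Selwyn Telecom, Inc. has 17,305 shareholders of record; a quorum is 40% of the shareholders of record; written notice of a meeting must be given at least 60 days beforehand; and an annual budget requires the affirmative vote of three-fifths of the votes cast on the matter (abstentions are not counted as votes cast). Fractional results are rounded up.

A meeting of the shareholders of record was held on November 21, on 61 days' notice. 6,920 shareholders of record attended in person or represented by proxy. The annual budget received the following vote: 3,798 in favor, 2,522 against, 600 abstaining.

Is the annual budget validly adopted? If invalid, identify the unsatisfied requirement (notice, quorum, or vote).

Invalid — quorum requirement not satisfied.

Notice: 61 days given; 60 required. Satisfied.
Quorum: 40% of 17,305 = 6,922; 6,920 present. Not satisfied.
Vote: requires three-fifths of the votes cast (6,920 − 600 abstaining = 6,320); 3/5 of 6320 = 3792, so 3,792 needed; 3,798 in favor. Satisfied.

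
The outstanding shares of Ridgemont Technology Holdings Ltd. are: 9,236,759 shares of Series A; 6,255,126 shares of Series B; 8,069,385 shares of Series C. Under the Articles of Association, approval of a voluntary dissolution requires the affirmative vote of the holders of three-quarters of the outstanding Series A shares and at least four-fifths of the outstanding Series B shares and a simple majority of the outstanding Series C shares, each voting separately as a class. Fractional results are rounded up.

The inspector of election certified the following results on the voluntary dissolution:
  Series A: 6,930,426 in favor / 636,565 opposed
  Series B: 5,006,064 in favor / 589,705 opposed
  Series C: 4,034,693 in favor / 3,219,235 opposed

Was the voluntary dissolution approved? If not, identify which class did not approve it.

Approved — every class gave the required vote.

Series A: 3/4 of 9236759 = 6927569.25, rounded up to 6927570; 6,927,570 required, 6,930,426 in favor — approved.
Series B: 4/5 of 6255126 = 5004100.80, rounded up to 5004101; 5,004,101 required, 5,006,064 in favor — approved.
Series C: a majority of 8069385 is 4034693; 4,034,693 required, 4,034,693 in favor — approved.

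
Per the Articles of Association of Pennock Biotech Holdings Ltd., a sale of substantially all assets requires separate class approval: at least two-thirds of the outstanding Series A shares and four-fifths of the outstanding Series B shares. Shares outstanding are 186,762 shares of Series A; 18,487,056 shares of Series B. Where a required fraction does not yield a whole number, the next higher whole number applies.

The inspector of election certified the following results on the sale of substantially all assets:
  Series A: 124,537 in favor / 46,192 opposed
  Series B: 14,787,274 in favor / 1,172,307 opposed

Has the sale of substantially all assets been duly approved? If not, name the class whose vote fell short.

Not approved — the Series B shares did not give the required vote.

Series A: 2/3 of 186762 = 124508; 124,508 required, 124,537 in favor — approved.
Series B: 4/5 of 18487056 = 14789644.80, rounded up to 14789645; 14,789,645 required, 14,787,274 in favor — not approved.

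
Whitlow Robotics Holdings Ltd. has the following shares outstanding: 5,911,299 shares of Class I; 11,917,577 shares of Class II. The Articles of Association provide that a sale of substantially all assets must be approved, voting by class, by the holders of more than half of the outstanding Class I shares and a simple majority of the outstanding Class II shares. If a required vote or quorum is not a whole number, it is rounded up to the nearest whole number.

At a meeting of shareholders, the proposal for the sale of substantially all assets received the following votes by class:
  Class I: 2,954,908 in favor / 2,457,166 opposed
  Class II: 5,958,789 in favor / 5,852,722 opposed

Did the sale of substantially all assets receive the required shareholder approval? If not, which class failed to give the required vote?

Not approved — the Class I shares did not give the required vote.

Class I: a majority of 5911299 is 2955650; 2,955,650 required, 2,954,908 in favor — not approved.
Class II: a majority of 11917577 is 5958789; 5,958,789 required, 5,958,789 in favor — approved.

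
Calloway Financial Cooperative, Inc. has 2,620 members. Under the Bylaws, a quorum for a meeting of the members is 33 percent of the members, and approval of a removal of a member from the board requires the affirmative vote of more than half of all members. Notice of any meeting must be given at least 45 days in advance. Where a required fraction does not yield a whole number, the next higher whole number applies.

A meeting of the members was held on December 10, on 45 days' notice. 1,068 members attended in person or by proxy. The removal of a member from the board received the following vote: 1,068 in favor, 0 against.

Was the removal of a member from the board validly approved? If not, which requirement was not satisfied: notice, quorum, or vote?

Invalid — vote requirement not satisfied.

Notice: 45 days given; 45 required. Satisfied.
Quorum: 33% of 2,620 = 864.60, rounded up to 865; 1,068 present. Satisfied.
Vote: requires a majority of all members (2,620); a majority of 2620 is 1311, so 1,311 needed; 1,068 in favor. Not satisfied.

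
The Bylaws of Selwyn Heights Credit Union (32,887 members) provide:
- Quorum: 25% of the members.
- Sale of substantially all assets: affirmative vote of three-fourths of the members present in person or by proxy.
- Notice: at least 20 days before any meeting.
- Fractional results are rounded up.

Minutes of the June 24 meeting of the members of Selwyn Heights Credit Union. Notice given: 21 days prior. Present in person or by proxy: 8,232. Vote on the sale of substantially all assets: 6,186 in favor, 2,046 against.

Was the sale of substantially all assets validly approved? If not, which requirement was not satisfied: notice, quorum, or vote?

Valid — all requirements satisfied.

Notice: 21 days given; 20 required. Satisfied.
Quorum: 25% of 32,887 = 8,221.75, rounded up to 8,222; 8,232 present. Satisfied.
Vote: requires three-fourths of those present (8,232); 3/4 of 8232 = 6174, so 6,174 needed; 6,186 in favor. Satisfied.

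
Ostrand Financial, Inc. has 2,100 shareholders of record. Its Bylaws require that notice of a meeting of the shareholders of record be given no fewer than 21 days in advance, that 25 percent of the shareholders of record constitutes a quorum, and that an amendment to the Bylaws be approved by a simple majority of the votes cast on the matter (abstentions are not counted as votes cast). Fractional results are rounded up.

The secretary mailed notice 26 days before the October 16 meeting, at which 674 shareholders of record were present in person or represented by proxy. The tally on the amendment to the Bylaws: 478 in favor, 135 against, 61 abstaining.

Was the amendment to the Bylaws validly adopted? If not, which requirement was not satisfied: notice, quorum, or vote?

Notice: 26 days given; 21 required. Satisfied.
Quorum: 25% of 2,100 = 525; 674 present. Satisfied.
Vote: requires a majority of the votes cast (674 − 61 abstaining = 613); a majority of 613 is 307, so 307 needed; 478 in favor. Satisfied.

Valid — all requirements satisfied.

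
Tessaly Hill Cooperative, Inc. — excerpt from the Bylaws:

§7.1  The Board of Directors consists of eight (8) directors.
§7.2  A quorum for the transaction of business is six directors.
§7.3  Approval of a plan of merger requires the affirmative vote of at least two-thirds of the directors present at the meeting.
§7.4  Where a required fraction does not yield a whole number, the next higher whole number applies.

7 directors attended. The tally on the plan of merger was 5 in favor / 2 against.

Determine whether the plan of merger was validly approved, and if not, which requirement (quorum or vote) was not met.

Quorum: 7 present; quorum is 6. Satisfied.
Vote: the plan of merger requires two-thirds of the directors present (7). 2/3 of 7 = 4.67, rounded up to 5, so 5 affirmative votes are needed; 5 voted in favor. Satisfied.

Valid — all requirements satisfied.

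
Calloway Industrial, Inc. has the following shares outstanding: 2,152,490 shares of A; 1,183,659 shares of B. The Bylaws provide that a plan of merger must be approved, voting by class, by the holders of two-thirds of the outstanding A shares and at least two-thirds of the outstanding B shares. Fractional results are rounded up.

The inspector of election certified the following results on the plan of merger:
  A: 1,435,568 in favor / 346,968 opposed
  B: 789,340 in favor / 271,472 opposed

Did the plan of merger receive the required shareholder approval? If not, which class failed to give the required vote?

A: 2/3 of 2152490 = 1434993.33, rounded up to 1434994; 1,434,994 required, 1,435,568 in favor — approved.
B: 2/3 of 1183659 = 789106; 789,106 required, 789,340 in favor — approved.

Approved — every class gave the required vote.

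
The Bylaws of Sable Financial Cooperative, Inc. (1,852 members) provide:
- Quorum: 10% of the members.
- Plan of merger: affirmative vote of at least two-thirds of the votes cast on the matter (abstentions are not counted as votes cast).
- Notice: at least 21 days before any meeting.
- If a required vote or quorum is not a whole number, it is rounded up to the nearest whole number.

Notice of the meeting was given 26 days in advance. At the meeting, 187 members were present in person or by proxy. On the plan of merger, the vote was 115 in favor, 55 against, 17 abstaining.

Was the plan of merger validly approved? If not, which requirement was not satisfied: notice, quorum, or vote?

Notice: 26 days given; 21 required. Satisfied.
Quorum: 10% of 1,852 = 185.20, rounded up to 186; 187 present. Satisfied.
Vote: requires two-thirds of the votes cast (187 − 17 abstaining = 170); 2/3 of 170 = 113.33, rounded up to 114, so 114 needed; 115 in favor. Satisfied.

Valid — all requirements satisfied.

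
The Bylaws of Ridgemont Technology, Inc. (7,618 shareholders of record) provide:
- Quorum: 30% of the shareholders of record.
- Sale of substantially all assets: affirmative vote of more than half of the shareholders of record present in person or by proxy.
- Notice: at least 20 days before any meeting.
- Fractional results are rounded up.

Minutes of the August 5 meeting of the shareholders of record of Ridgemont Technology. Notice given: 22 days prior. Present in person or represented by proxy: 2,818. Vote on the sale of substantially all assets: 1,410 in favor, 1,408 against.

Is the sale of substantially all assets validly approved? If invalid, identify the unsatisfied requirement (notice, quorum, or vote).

Valid — all requirements satisfied.

Notice: 22 days given; 20 required. Satisfied.
Quorum: 30% of 7,618 = 2,285.40, rounded up to 2,286; 2,818 present. Satisfied.
Vote: requires a majority of those present (2,818); a majority of 2818 is 1410, so 1,410 needed; 1,410 in favor. Satisfied.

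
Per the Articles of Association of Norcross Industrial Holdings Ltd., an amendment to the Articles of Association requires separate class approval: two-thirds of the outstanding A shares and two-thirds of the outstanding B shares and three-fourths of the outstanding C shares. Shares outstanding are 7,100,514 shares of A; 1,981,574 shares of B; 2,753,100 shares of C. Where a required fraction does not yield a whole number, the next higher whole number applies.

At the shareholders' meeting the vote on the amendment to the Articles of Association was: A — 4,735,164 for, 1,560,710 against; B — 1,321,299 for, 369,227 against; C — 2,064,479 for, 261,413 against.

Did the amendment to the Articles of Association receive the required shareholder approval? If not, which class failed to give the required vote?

Not approved — the C shares did not give the required vote.

A: 2/3 of 7100514 = 4733676; 4,733,676 required, 4,735,164 in favor — approved.
B: 2/3 of 1981574 = 1321049.33, rounded up to 1321050; 1,321,050 required, 1,321,299 in favor — approved.
C: 3/4 of 2753100 = 2064825; 2,064,825 required, 2,064,479 in favor — not approved.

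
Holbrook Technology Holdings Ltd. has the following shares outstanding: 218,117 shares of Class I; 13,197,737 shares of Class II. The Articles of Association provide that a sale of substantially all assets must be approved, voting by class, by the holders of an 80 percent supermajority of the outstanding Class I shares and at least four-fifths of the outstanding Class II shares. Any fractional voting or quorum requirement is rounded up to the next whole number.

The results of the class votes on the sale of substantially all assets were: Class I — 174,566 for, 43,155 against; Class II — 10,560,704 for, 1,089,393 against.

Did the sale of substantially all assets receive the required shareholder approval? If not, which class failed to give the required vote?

Class I: 4/5 of 218117 = 174493.60, rounded up to 174494; 174,494 required, 174,566 in favor — approved.
Class II: 4/5 of 13197737 = 10558189.60, rounded up to 10558190; 10,558,190 required, 10,560,704 in favor — approved.

Approved — every class gave the required vote.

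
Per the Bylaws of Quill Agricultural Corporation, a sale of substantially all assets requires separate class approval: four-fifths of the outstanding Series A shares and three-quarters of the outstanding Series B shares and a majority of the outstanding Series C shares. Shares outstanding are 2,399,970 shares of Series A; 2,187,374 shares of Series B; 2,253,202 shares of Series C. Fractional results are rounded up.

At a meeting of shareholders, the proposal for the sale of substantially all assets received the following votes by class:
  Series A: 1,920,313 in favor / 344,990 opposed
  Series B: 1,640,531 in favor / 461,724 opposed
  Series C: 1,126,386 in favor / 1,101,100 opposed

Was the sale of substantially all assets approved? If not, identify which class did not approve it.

Series A: 4/5 of 2399970 = 1919976; 1,919,976 required, 1,920,313 in favor — approved.
Series B: 3/4 of 2187374 = 1640530.50, rounded up to 1640531; 1,640,531 required, 1,640,531 in favor — approved.
Series C: a majority of 2253202 is 1126602; 1,126,602 required, 1,126,386 in favor — not approved.

Not approved — the Series C shares did not give the required vote.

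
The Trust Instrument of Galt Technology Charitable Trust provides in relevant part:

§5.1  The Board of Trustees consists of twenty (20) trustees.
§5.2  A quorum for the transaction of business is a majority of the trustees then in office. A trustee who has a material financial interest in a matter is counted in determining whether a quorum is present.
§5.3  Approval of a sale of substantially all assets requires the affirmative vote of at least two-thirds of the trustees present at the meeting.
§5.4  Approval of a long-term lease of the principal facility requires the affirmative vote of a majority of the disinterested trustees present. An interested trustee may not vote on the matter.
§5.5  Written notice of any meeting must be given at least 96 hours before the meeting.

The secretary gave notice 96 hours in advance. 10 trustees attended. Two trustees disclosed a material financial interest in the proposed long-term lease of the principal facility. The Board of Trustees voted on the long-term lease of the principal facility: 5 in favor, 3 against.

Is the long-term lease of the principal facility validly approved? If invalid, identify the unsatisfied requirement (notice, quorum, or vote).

Notice: 96 hours given; 96 required (96 ≥ 96). Satisfied.
Quorum: 10 present (interested trustees count toward quorum); quorum is 11. Not satisfied.
Vote: the long-term lease of the principal facility requires a majority of the disinterested trustees present (10 − 2 = 8). A majority of 8 is 5, so 5 affirmative votes are needed; 5 voted in favor. Satisfied. (Moot — without a quorum no business can be validly transacted.)

Invalid — quorum requirement not satisfied.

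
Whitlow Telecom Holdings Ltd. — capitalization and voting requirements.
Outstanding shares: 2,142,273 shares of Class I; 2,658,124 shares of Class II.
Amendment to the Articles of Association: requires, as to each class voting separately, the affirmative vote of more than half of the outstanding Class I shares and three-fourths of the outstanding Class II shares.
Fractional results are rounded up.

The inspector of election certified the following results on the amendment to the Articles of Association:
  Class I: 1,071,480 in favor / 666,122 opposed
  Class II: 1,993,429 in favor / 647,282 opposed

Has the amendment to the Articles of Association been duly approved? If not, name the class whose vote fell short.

Class I: a majority of 2142273 is 1071137; 1,071,137 required, 1,071,480 in favor — approved.
Class II: 3/4 of 2658124 = 1993593; 1,993,593 required, 1,993,429 in favor — not approved.

Not approved — the Class II shares did not give the required vote.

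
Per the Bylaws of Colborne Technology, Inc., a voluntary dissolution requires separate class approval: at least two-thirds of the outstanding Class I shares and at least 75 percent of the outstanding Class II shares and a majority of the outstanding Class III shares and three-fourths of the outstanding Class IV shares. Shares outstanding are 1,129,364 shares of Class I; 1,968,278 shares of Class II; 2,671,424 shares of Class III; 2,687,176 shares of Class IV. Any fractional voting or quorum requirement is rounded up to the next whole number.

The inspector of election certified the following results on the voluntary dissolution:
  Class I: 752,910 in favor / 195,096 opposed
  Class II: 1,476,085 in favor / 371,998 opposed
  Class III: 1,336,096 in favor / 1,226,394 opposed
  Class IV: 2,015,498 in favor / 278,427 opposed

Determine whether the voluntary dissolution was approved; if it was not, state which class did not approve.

Class I: 2/3 of 1129364 = 752909.33, rounded up to 752910; 752,910 required, 752,910 in favor — approved.
Class II: 3/4 of 1968278 = 1476208.50, rounded up to 1476209; 1,476,209 required, 1,476,085 in favor — not approved.
Class III: a majority of 2671424 is 1335713; 1,335,713 required, 1,336,096 in favor — approved.
Class IV: 3/4 of 2687176 = 2015382; 2,015,382 required, 2,015,498 in favor — approved.

Not approved — the Class II shares did not give the required vote.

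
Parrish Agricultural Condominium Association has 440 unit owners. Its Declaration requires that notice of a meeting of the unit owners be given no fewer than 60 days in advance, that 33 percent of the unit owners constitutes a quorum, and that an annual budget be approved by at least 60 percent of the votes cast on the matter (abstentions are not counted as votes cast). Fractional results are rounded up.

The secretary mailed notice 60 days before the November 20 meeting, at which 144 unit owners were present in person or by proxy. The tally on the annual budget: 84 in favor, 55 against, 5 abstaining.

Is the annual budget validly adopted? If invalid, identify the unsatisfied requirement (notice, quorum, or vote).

Notice: 60 days given; 60 required. Satisfied.
Quorum: 33% of 440 = 145.20, rounded up to 146; 144 present. Not satisfied.
Vote: requires three-fifths of the votes cast (144 − 5 abstaining = 139); 3/5 of 139 = 83.40, rounded up to 84, so 84 needed; 84 in favor. Satisfied.

Invalid — quorum requirement not satisfied.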